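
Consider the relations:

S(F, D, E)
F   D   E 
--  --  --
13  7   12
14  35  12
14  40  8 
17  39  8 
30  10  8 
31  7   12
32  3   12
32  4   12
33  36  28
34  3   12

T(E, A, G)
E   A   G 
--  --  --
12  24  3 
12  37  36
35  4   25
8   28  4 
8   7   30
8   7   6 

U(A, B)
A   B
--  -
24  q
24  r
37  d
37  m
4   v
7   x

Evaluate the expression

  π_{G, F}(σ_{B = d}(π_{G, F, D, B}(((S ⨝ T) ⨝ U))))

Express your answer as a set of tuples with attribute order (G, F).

Natural join on E: {(13, 7, 12, 24, 3), (13, 7, 12, 37, 36), (14, 35, 12, 24, 3), (14, 35, 12, 37, 36), (14, 40, 8, 28, 4), (14, 40, 8, 7, 30), (14, 40, 8, 7, 6), (17, 39, 8, 28, 4), (17, 39, 8, 7, 30), (17, 39, 8, 7, 6), (30, 10, 8, 28, 4), (30, 10, 8, 7, 30), (30, 10, 8, 7, 6), (31, 7, 12, 24, 3), (31, 7, 12, 37, 36), (32, 3, 12, 24, 3), (32, 3, 12, 37, 36), (32, 4, 12, 24, 3), (32, 4, 12, 37, 36), (34, 3, 12, 24, 3), (34, 3, 12, 37, 36)}
Natural join on A: {(13, 7, 12, 24, 3, q), (13, 7, 12, 24, 3, r), (13, 7, 12, 37, 36, d), (13, 7, 12, 37, 36, m), (14, 35, 12, 24, 3, q), (14, 35, 12, 24, 3, r), (14, 35, 12, 37, 36, d), (14, 35, 12, 37, 36, m), (14, 40, 8, 7, 30, x), (14, 40, 8, 7, 6, x), (17, 39, 8, 7, 30, x), (17, 39, 8, 7, 6, x), (30, 10, 8, 7, 30, x), (30, 10, 8, 7, 6, x), (31, 7, 12, 24, 3, q), (31, 7, 12, 24, 3, r), (31, 7, 12, 37, 36, d), (31, 7, 12, 37, 36, m), (32, 3, 12, 24, 3, q), (32, 3, 12, 24, 3, r), (32, 3, 12, 37, 36, d), (32, 3, 12, 37, 36, m), (32, 4, 12, 24, 3, q), (32, 4, 12, 24, 3, r), (32, 4, 12, 37, 36, d), (32, 4, 12, 37, 36, m), (34, 3, 12, 24, 3, q), (34, 3, 12, 24, 3, r), (34, 3, 12, 37, 36, d), (34, 3, 12, 37, 36, m)}
π_{G, F, D, B} gives {(3, 13, 7, q), (3, 13, 7, r), (3, 14, 35, q), (3, 14, 35, r), (3, 31, 7, q), (3, 31, 7, r), (3, 32, 3, q), (3, 32, 3, r), (3, 32, 4, q), (3, 32, 4, r), (3, 34, 3, q), (3, 34, 3, r), (30, 14, 40, x), (30, 17, 39, x), (30, 30, 10, x), (36, 13, 7, d), (36, 13, 7, m), (36, 14, 35, d), (36, 14, 35, m), (36, 31, 7, d), (36, 31, 7, m), (36, 32, 3, d), (36, 32, 3, m), (36, 32, 4, d), (36, 32, 4, m), (36, 34, 3, d), (36, 34, 3, m), (6, 14, 40, x), (6, 17, 39, x), (6, 30, 10, x)}.
Selection B = d: {(36, 13, 7, d), (36, 14, 35, d), (36, 31, 7, d), (36, 32, 3, d), (36, 32, 4, d), (36, 34, 3, d)}
π_{G, F} gives {(36, 13), (36, 14), (36, 31), (36, 32), (36, 34)} (1 duplicate(s) eliminated).

{(36, 13), (36, 14), (36, 31), (36, 32), (36, 34)}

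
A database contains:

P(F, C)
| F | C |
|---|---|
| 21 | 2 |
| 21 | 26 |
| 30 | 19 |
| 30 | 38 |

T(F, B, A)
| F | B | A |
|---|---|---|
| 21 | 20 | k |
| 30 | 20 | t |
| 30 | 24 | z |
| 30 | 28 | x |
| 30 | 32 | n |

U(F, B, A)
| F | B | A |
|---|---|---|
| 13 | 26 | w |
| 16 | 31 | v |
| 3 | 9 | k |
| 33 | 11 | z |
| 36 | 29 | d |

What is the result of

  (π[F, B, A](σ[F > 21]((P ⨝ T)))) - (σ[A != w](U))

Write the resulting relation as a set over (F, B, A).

{(30, 20, t), (30, 24, z), (30, 28, x), (30, 32, n)}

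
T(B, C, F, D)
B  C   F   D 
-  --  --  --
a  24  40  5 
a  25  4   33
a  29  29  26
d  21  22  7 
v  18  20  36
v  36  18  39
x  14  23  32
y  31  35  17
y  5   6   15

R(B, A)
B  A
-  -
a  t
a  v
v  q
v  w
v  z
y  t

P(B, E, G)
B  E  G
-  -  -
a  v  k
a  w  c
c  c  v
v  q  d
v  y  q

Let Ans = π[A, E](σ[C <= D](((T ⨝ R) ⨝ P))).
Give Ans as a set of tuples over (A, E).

{(q, q), (q, y), (t, v), (t, w), (v, v), (v, w), (w, q), (w, y), (z, q), (z, y)}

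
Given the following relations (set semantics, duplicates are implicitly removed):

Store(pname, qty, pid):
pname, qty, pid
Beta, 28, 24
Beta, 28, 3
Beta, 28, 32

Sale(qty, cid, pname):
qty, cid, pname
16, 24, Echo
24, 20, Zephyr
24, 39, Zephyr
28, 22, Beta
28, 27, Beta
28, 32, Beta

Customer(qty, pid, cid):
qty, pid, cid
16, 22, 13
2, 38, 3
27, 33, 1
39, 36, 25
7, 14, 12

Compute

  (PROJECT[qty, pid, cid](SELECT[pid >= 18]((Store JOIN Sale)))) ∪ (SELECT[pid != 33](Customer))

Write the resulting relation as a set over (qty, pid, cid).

{(16, 22, 13), (2, 38, 3), (28, 24, 22), (28, 24, 27), (28, 24, 32), (28, 32, 22), (28, 32, 27), (28, 32, 32), (39, 36, 25), (7, 14, 12)}

Joining Store and Sale on pname, qty yields {(Beta, 28, 24, 22), (Beta, 28, 24, 27), (Beta, 28, 24, 32), (Beta, 28, 3, 22), (Beta, 28, 3, 27), (Beta, 28, 3, 32), (Beta, 28, 32, 22), (Beta, 28, 32, 27), (Beta, 28, 32, 32)}.
σ[pid >= 18]: keep tuples satisfying pid >= 18 → {(Beta, 28, 24, 22), (Beta, 28, 24, 27), (Beta, 28, 24, 32), (Beta, 28, 32, 22), (Beta, 28, 32, 27), (Beta, 28, 32, 32)}
Keep only column(s) qty, pid, cid: {(28, 24, 22), (28, 24, 27), (28, 24, 32), (28, 32, 22), (28, 32, 27), (28, 32, 32)}
σ[pid != 33]: keep tuples satisfying pid != 33 → {(16, 22, 13), (2, 38, 3), (39, 36, 25), (7, 14, 12)}
Taking the union: {(16, 22, 13), (2, 38, 3), (28, 24, 22), (28, 24, 27), (28, 24, 32), (28, 32, 22), (28, 32, 27), (28, 32, 32), (39, 36, 25), (7, 14, 12)}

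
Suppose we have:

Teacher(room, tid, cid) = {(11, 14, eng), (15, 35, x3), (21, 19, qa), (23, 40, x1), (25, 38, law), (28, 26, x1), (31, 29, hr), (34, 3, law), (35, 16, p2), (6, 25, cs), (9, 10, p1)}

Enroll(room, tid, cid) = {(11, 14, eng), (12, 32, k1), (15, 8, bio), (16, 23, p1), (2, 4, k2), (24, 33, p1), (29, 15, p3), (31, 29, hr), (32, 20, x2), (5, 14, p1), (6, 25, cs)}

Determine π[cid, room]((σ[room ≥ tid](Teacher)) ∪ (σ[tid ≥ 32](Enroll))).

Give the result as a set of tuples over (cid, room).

Filtering on room ≥ tid leaves {(21, 19, qa), (28, 26, x1), (31, 29, hr), (34, 3, law), (35, 16, p2)}.
Filtering on tid ≥ 32 leaves {(12, 32, k1), (24, 33, p1)}.
Union: {(21, 19, qa), (28, 26, x1), (31, 29, hr), (34, 3, law), (35, 16, p2)} with {(12, 32, k1), (24, 33, p1)} → {(12, 32, k1), (21, 19, qa), (24, 33, p1), (28, 26, x1), (31, 29, hr), (34, 3, law), (35, 16, p2)}
π_{cid, room} gives {(hr, 31), (k1, 12), (law, 34), (p1, 24), (p2, 35), (qa, 21), (x1, 28)}.

{(hr, 31), (k1, 12), (law, 34), (p1, 24), (p2, 35), (qa, 21), (x1, 28)}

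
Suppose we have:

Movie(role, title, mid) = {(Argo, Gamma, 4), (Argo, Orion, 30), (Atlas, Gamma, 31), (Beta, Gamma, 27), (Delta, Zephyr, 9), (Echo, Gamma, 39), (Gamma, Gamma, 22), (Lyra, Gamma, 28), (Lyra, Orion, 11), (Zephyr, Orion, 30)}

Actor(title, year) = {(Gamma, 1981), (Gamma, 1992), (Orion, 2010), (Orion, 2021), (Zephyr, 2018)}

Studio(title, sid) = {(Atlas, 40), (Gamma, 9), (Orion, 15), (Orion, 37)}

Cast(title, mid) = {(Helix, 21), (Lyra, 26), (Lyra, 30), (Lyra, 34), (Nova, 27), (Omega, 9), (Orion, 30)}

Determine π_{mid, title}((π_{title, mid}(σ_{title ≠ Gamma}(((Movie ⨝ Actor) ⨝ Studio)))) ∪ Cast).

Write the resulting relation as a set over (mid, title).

{(11, Orion), (21, Helix), (26, Lyra), (27, Nova), (30, Lyra), (30, Orion), (34, Lyra), (9, Omega)}

Joining Movie and Actor on title yields {(Argo, Gamma, 4, 1981), (Argo, Gamma, 4, 1992), (Argo, Orion, 30, 2010), (Argo, Orion, 30, 2021), (Atlas, Gamma, 31, 1981), (Atlas, Gamma, 31, 1992), (Beta, Gamma, 27, 1981), (Beta, Gamma, 27, 1992), (Delta, Zephyr, 9, 2018), (Echo, Gamma, 39, 1981), (Echo, Gamma, 39, 1992), (Gamma, Gamma, 22, 1981), (Gamma, Gamma, 22, 1992), (Lyra, Gamma, 28, 1981), (Lyra, Gamma, 28, 1992), (Lyra, Orion, 11, 2010), (Lyra, Orion, 11, 2021), (Zephyr, Orion, 30, 2010), (Zephyr, Orion, 30, 2021)}.
Joining (Movie ⨝ Actor) and Studio on title yields {(Argo, Gamma, 4, 1981, 9), (Argo, Gamma, 4, 1992, 9), (Argo, Orion, 30, 2010, 15), (Argo, Orion, 30, 2010, 37), (Argo, Orion, 30, 2021, 15), (Argo, Orion, 30, 2021, 37), (Atlas, Gamma, 31, 1981, 9), (Atlas, Gamma, 31, 1992, 9), (Beta, Gamma, 27, 1981, 9), (Beta, Gamma, 27, 1992, 9), (Echo, Gamma, 39, 1981, 9), (Echo, Gamma, 39, 1992, 9), (Gamma, Gamma, 22, 1981, 9), (Gamma, Gamma, 22, 1992, 9), (Lyra, Gamma, 28, 1981, 9), (Lyra, Gamma, 28, 1992, 9), (Lyra, Orion, 11, 2010, 15), (Lyra, Orion, 11, 2010, 37), (Lyra, Orion, 11, 2021, 15), (Lyra, Orion, 11, 2021, 37), (Zephyr, Orion, 30, 2010, 15), (Zephyr, Orion, 30, 2010, 37), (Zephyr, Orion, 30, 2021, 15), (Zephyr, Orion, 30, 2021, 37)}.
Apply σ_{title ≠ Gamma}; surviving tuples: {(Argo, Orion, 30, 2010, 15), (Argo, Orion, 30, 2010, 37), (Argo, Orion, 30, 2021, 15), (Argo, Orion, 30, 2021, 37), (Lyra, Orion, 11, 2010, 15), (Lyra, Orion, 11, 2010, 37), (Lyra, Orion, 11, 2021, 15), (Lyra, Orion, 11, 2021, 37), (Zephyr, Orion, 30, 2010, 15), (Zephyr, Orion, 30, 2010, 37), (Zephyr, Orion, 30, 2021, 15), (Zephyr, Orion, 30, 2021, 37)}
Projecting to title, mid (10 duplicate(s) eliminated): {(Orion, 11), (Orion, 30)}
Union: {(Orion, 11), (Orion, 30)} with {(Helix, 21), (Lyra, 26), (Lyra, 30), (Lyra, 34), (Nova, 27), (Omega, 9), (Orion, 30)} → {(Helix, 21), (Lyra, 26), (Lyra, 30), (Lyra, 34), (Nova, 27), (Omega, 9), (Orion, 11), (Orion, 30)}
Projecting to mid, title: {(11, Orion), (21, Helix), (26, Lyra), (27, Nova), (30, Lyra), (30, Orion), (34, Lyra), (9, Omega)}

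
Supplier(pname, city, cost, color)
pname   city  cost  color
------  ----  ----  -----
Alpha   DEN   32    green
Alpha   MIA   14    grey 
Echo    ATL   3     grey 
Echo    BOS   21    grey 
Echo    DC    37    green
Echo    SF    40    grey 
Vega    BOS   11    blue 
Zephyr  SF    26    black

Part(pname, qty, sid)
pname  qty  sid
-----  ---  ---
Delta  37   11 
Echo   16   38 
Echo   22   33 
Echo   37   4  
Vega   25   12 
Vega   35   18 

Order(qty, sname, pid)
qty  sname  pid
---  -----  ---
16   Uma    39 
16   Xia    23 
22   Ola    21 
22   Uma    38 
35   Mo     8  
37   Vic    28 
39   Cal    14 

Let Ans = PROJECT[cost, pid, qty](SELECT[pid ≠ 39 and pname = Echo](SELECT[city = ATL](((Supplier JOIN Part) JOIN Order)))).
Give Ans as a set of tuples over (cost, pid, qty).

Natural join on pname: {(Echo, ATL, 3, grey, 16, 38), (Echo, ATL, 3, grey, 22, 33), (Echo, ATL, 3, grey, 37, 4), (Echo, BOS, 21, grey, 16, 38), (Echo, BOS, 21, grey, 22, 33), (Echo, BOS, 21, grey, 37, 4), (Echo, DC, 37, green, 16, 38), (Echo, DC, 37, green, 22, 33), (Echo, DC, 37, green, 37, 4), (Echo, SF, 40, grey, 16, 38), (Echo, SF, 40, grey, 22, 33), (Echo, SF, 40, grey, 37, 4), (Vega, BOS, 11, blue, 25, 12), (Vega, BOS, 11, blue, 35, 18)}
Natural join on qty: {(Echo, ATL, 3, grey, 16, 38, Uma, 39), (Echo, ATL, 3, grey, 16, 38, Xia, 23), (Echo, ATL, 3, grey, 22, 33, Ola, 21), (Echo, ATL, 3, grey, 22, 33, Uma, 38), (Echo, ATL, 3, grey, 37, 4, Vic, 28), (Echo, BOS, 21, grey, 16, 38, Uma, 39), (Echo, BOS, 21, grey, 16, 38, Xia, 23), (Echo, BOS, 21, grey, 22, 33, Ola, 21), (Echo, BOS, 21, grey, 22, 33, Uma, 38), (Echo, BOS, 21, grey, 37, 4, Vic, 28), (Echo, DC, 37, green, 16, 38, Uma, 39), (Echo, DC, 37, green, 16, 38, Xia, 23), (Echo, DC, 37, green, 22, 33, Ola, 21), (Echo, DC, 37, green, 22, 33, Uma, 38), (Echo, DC, 37, green, 37, 4, Vic, 28), (Echo, SF, 40, grey, 16, 38, Uma, 39), (Echo, SF, 40, grey, 16, 38, Xia, 23), (Echo, SF, 40, grey, 22, 33, Ola, 21), (Echo, SF, 40, grey, 22, 33, Uma, 38), (Echo, SF, 40, grey, 37, 4, Vic, 28), (Vega, BOS, 11, blue, 35, 18, Mo, 8)}
σ[city = ATL]: keep tuples satisfying city = ATL → {(Echo, ATL, 3, grey, 16, 38, Uma, 39), (Echo, ATL, 3, grey, 16, 38, Xia, 23), (Echo, ATL, 3, grey, 22, 33, Ola, 21), (Echo, ATL, 3, grey, 22, 33, Uma, 38), (Echo, ATL, 3, grey, 37, 4, Vic, 28)}
σ[pid ≠ 39 and pname = Echo]: keep tuples satisfying pid ≠ 39 and pname = Echo → {(Echo, ATL, 3, grey, 16, 38, Xia, 23), (Echo, ATL, 3, grey, 22, 33, Ola, 21), (Echo, ATL, 3, grey, 22, 33, Uma, 38), (Echo, ATL, 3, grey, 37, 4, Vic, 28)}
Projecting to cost, pid, qty: {(3, 21, 22), (3, 23, 16), (3, 28, 37), (3, 38, 22)}

{(3, 21, 22), (3, 23, 16), (3, 28, 37), (3, 38, 22)}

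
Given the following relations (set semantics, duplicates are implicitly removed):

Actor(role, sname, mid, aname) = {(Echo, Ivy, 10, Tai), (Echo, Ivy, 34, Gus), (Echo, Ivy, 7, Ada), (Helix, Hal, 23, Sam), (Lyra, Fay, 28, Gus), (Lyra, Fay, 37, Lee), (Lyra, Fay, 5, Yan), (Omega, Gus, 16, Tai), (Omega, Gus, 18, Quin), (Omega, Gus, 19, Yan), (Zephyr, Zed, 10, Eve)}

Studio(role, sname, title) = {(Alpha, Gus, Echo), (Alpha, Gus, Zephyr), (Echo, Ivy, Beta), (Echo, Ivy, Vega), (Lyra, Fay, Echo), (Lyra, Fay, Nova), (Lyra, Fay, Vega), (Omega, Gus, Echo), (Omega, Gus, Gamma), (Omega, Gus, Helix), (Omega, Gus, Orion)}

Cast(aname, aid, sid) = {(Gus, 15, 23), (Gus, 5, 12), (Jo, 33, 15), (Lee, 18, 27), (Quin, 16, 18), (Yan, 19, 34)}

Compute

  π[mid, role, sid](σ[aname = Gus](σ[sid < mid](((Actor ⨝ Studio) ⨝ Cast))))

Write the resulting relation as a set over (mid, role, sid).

Natural join on role, sname: {(Echo, Ivy, 10, Tai, Beta), (Echo, Ivy, 10, Tai, Vega), (Echo, Ivy, 34, Gus, Beta), (Echo, Ivy, 34, Gus, Vega), (Echo, Ivy, 7, Ada, Beta), (Echo, Ivy, 7, Ada, Vega), (Lyra, Fay, 28, Gus, Echo), (Lyra, Fay, 28, Gus, Nova), (Lyra, Fay, 28, Gus, Vega), (Lyra, Fay, 37, Lee, Echo), (Lyra, Fay, 37, Lee, Nova), (Lyra, Fay, 37, Lee, Vega), (Lyra, Fay, 5, Yan, Echo), (Lyra, Fay, 5, Yan, Nova), (Lyra, Fay, 5, Yan, Vega), (Omega, Gus, 16, Tai, Echo), (Omega, Gus, 16, Tai, Gamma), (Omega, Gus, 16, Tai, Helix), (Omega, Gus, 16, Tai, Orion), (Omega, Gus, 18, Quin, Echo), (Omega, Gus, 18, Quin, Gamma), (Omega, Gus, 18, Quin, Helix), (Omega, Gus, 18, Quin, Orion), (Omega, Gus, 19, Yan, Echo), (Omega, Gus, 19, Yan, Gamma), (Omega, Gus, 19, Yan, Helix), (Omega, Gus, 19, Yan, Orion)}
Natural join on aname: {(Echo, Ivy, 34, Gus, Beta, 15, 23), (Echo, Ivy, 34, Gus, Beta, 5, 12), (Echo, Ivy, 34, Gus, Vega, 15, 23), (Echo, Ivy, 34, Gus, Vega, 5, 12), (Lyra, Fay, 28, Gus, Echo, 15, 23), (Lyra, Fay, 28, Gus, Echo, 5, 12), (Lyra, Fay, 28, Gus, Nova, 15, 23), (Lyra, Fay, 28, Gus, Nova, 5, 12), (Lyra, Fay, 28, Gus, Vega, 15, 23), (Lyra, Fay, 28, Gus, Vega, 5, 12), (Lyra, Fay, 37, Lee, Echo, 18, 27), (Lyra, Fay, 37, Lee, Nova, 18, 27), (Lyra, Fay, 37, Lee, Vega, 18, 27), (Lyra, Fay, 5, Yan, Echo, 19, 34), (Lyra, Fay, 5, Yan, Nova, 19, 34), (Lyra, Fay, 5, Yan, Vega, 19, 34), (Omega, Gus, 18, Quin, Echo, 16, 18), (Omega, Gus, 18, Quin, Gamma, 16, 18), (Omega, Gus, 18, Quin, Helix, 16, 18), (Omega, Gus, 18, Quin, Orion, 16, 18), (Omega, Gus, 19, Yan, Echo, 19, 34), (Omega, Gus, 19, Yan, Gamma, 19, 34), (Omega, Gus, 19, Yan, Helix, 19, 34), (Omega, Gus, 19, Yan, Orion, 19, 34)}
σ[sid < mid]: keep tuples satisfying sid < mid → {(Echo, Ivy, 34, Gus, Beta, 15, 23), (Echo, Ivy, 34, Gus, Beta, 5, 12), (Echo, Ivy, 34, Gus, Vega, 15, 23), (Echo, Ivy, 34, Gus, Vega, 5, 12), (Lyra, Fay, 28, Gus, Echo, 15, 23), (Lyra, Fay, 28, Gus, Echo, 5, 12), (Lyra, Fay, 28, Gus, Nova, 15, 23), (Lyra, Fay, 28, Gus, Nova, 5, 12), (Lyra, Fay, 28, Gus, Vega, 15, 23), (Lyra, Fay, 28, Gus, Vega, 5, 12), (Lyra, Fay, 37, Lee, Echo, 18, 27), (Lyra, Fay, 37, Lee, Nova, 18, 27), (Lyra, Fay, 37, Lee, Vega, 18, 27)}
σ[aname = Gus]: keep tuples satisfying aname = Gus → {(Echo, Ivy, 34, Gus, Beta, 15, 23), (Echo, Ivy, 34, Gus, Beta, 5, 12), (Echo, Ivy, 34, Gus, Vega, 15, 23), (Echo, Ivy, 34, Gus, Vega, 5, 12), (Lyra, Fay, 28, Gus, Echo, 15, 23), (Lyra, Fay, 28, Gus, Echo, 5, 12), (Lyra, Fay, 28, Gus, Nova, 15, 23), (Lyra, Fay, 28, Gus, Nova, 5, 12), (Lyra, Fay, 28, Gus, Vega, 15, 23), (Lyra, Fay, 28, Gus, Vega, 5, 12)}
Keep only column(s) mid, role, sid (6 duplicate(s) eliminated): {(28, Lyra, 12), (28, Lyra, 23), (34, Echo, 12), (34, Echo, 23)}

{(28, Lyra, 12), (28, Lyra, 23), (34, Echo, 12), (34, Echo, 23)}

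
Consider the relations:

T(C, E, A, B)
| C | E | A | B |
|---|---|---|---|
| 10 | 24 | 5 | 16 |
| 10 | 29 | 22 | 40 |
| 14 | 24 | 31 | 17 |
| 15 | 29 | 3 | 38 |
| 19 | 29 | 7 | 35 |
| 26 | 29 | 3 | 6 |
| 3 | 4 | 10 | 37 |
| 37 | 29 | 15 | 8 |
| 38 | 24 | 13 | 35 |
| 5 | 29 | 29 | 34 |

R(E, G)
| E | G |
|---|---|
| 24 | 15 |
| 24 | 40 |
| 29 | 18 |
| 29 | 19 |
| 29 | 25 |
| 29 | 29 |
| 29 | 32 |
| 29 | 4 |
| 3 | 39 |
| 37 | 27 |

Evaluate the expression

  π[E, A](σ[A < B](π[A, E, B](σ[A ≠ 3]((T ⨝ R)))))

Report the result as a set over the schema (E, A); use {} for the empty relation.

{(24, 13), (24, 5), (29, 22), (29, 29), (29, 7)}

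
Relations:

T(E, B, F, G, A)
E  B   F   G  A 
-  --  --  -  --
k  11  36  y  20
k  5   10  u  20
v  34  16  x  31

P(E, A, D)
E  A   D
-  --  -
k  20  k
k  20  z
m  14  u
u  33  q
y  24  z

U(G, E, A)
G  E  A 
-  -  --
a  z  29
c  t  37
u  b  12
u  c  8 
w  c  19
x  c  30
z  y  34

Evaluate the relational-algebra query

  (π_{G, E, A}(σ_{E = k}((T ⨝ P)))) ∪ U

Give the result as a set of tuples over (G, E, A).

T ⋈ P (natural join on E, A): {(k, 11, 36, y, 20, k), (k, 11, 36, y, 20, z), (k, 5, 10, u, 20, k), (k, 5, 10, u, 20, z)}
Filtering on E = k leaves {(k, 11, 36, y, 20, k), (k, 11, 36, y, 20, z), (k, 5, 10, u, 20, k), (k, 5, 10, u, 20, z)}.
Projecting to G, E, A (2 duplicate(s) eliminated): {(u, k, 20), (y, k, 20)}
Set union of the two operands is {(a, z, 29), (c, t, 37), (u, b, 12), (u, c, 8), (u, k, 20), (w, c, 19), (x, c, 30), (y, k, 20), (z, y, 34)}.

{(a, z, 29), (c, t, 37), (u, b, 12), (u, c, 8), (u, k, 20), (w, c, 19), (x, c, 30), (y, k, 20), (z, y, 34)}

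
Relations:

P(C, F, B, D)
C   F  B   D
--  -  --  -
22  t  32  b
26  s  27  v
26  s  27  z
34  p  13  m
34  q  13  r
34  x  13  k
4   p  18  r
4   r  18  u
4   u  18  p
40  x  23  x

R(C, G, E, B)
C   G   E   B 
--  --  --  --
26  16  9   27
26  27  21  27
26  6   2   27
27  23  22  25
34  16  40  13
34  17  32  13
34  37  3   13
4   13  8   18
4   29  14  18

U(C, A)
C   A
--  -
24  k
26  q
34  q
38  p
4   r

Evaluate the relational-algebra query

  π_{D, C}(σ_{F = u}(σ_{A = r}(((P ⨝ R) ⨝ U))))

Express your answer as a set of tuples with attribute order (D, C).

{(p, 4)}

Joining P and R on C, B yields {(26, s, 27, v, 16, 9), (26, s, 27, v, 27, 21), (26, s, 27, v, 6, 2), (26, s, 27, z, 16, 9), (26, s, 27, z, 27, 21), (26, s, 27, z, 6, 2), (34, p, 13, m, 16, 40), (34, p, 13, m, 17, 32), (34, p, 13, m, 37, 3), (34, q, 13, r, 16, 40), (34, q, 13, r, 17, 32), (34, q, 13, r, 37, 3), (34, x, 13, k, 16, 40), (34, x, 13, k, 17, 32), (34, x, 13, k, 37, 3), (4, p, 18, r, 13, 8), (4, p, 18, r, 29, 14), (4, r, 18, u, 13, 8), (4, r, 18, u, 29, 14), (4, u, 18, p, 13, 8), (4, u, 18, p, 29, 14)}.
Joining (P ⨝ R) and U on C yields {(26, s, 27, v, 16, 9, q), (26, s, 27, v, 27, 21, q), (26, s, 27, v, 6, 2, q), (26, s, 27, z, 16, 9, q), (26, s, 27, z, 27, 21, q), (26, s, 27, z, 6, 2, q), (34, p, 13, m, 16, 40, q), (34, p, 13, m, 17, 32, q), (34, p, 13, m, 37, 3, q), (34, q, 13, r, 16, 40, q), (34, q, 13, r, 17, 32, q), (34, q, 13, r, 37, 3, q), (34, x, 13, k, 16, 40, q), (34, x, 13, k, 17, 32, q), (34, x, 13, k, 37, 3, q), (4, p, 18, r, 13, 8, r), (4, p, 18, r, 29, 14, r), (4, r, 18, u, 13, 8, r), (4, r, 18, u, 29, 14, r), (4, u, 18, p, 13, 8, r), (4, u, 18, p, 29, 14, r)}.
Apply σ_{A = r}; surviving tuples: {(4, p, 18, r, 13, 8, r), (4, p, 18, r, 29, 14, r), (4, r, 18, u, 13, 8, r), (4, r, 18, u, 29, 14, r), (4, u, 18, p, 13, 8, r), (4, u, 18, p, 29, 14, r)}
Apply σ_{F = u}; surviving tuples: {(4, u, 18, p, 13, 8, r), (4, u, 18, p, 29, 14, r)}
Keep only column(s) D, C (1 duplicate(s) eliminated): {(p, 4)}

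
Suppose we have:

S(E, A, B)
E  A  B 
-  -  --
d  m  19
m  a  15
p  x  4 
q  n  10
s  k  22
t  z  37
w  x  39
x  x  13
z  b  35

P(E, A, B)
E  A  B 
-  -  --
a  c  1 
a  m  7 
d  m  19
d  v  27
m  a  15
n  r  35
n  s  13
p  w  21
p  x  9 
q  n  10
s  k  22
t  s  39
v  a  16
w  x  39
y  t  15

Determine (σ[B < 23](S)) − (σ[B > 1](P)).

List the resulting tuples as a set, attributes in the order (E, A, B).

Selection B < 23: {(d, m, 19), (m, a, 15), (p, x, 4), (q, n, 10), (s, k, 22), (x, x, 13)}
Selection B > 1: {(a, m, 7), (d, m, 19), (d, v, 27), (m, a, 15), (n, r, 35), (n, s, 13), (p, w, 21), (p, x, 9), (q, n, 10), (s, k, 22), (t, s, 39), (v, a, 16), (w, x, 39), (y, t, 15)}
Difference: {(d, m, 19), (m, a, 15), (p, x, 4), (q, n, 10), (s, k, 22), (x, x, 13)} with {(a, m, 7), (d, m, 19), (d, v, 27), (m, a, 15), (n, r, 35), (n, s, 13), (p, w, 21), (p, x, 9), (q, n, 10), (s, k, 22), (t, s, 39), (v, a, 16), (w, x, 39), (y, t, 15)} → {(p, x, 4), (x, x, 13)}

{(p, x, 4), (x, x, 13)}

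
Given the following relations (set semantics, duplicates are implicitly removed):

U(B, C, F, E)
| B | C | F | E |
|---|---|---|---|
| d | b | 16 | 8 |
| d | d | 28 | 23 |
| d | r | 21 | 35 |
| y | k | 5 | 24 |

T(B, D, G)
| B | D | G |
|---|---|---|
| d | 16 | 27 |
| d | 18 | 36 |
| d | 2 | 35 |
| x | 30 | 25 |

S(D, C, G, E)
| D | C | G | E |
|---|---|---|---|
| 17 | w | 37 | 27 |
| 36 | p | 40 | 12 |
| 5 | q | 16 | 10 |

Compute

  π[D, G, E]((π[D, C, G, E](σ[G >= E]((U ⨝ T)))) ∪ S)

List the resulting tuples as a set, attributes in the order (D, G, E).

{(16, 27, 23), (16, 27, 8), (17, 37, 27), (18, 36, 23), (18, 36, 35), (18, 36, 8), (2, 35, 23), (2, 35, 35), (2, 35, 8), (36, 40, 12), (5, 16, 10)}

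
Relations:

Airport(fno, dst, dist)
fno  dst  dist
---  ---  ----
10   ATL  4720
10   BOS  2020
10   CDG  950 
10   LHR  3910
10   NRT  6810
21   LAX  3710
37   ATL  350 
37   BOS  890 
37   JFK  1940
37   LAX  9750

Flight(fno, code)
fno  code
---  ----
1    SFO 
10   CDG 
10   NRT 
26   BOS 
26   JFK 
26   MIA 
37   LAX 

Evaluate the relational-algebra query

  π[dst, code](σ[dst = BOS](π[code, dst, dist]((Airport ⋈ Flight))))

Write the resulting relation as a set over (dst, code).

{(BOS, CDG), (BOS, LAX), (BOS, NRT)}

Joining Airport and Flight on fno yields {(10, ATL, 4720, CDG), (10, ATL, 4720, NRT), (10, BOS, 2020, CDG), (10, BOS, 2020, NRT), (10, CDG, 950, CDG), (10, CDG, 950, NRT), (10, LHR, 3910, CDG), (10, LHR, 3910, NRT), (10, NRT, 6810, CDG), (10, NRT, 6810, NRT), (37, ATL, 350, LAX), (37, BOS, 890, LAX), (37, JFK, 1940, LAX), (37, LAX, 9750, LAX)}.
π[code, dst, dist]: project onto (code, dst, dist) → {(CDG, ATL, 4720), (CDG, BOS, 2020), (CDG, CDG, 950), (CDG, LHR, 3910), (CDG, NRT, 6810), (LAX, ATL, 350), (LAX, BOS, 890), (LAX, JFK, 1940), (LAX, LAX, 9750), (NRT, ATL, 4720), (NRT, BOS, 2020), (NRT, CDG, 950), (NRT, LHR, 3910), (NRT, NRT, 6810)}
Apply σ_{dst = BOS}; surviving tuples: {(CDG, BOS, 2020), (LAX, BOS, 890), (NRT, BOS, 2020)}
π[dst, code]: project onto (dst, code) → {(BOS, CDG), (BOS, LAX), (BOS, NRT)}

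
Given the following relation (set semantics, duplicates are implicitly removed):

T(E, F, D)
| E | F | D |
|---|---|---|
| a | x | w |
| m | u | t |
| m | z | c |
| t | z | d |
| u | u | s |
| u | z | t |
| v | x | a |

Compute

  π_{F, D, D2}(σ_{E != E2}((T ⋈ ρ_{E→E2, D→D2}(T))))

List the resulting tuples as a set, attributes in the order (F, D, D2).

ρ[E→E2, D→D2]: schema becomes (E2, F, D2); tuples unchanged.
T ⋈ ρ_{E→E2, D→D2}(T) (natural join on F): {(a, x, w, a, w), (a, x, w, v, a), (m, u, t, m, t), (m, u, t, u, s), (m, z, c, m, c), (m, z, c, t, d), (m, z, c, u, t), (t, z, d, m, c), (t, z, d, t, d), (t, z, d, u, t), (u, u, s, m, t), (u, u, s, u, s), (u, z, t, m, c), (u, z, t, t, d), (u, z, t, u, t), (v, x, a, a, w), (v, x, a, v, a)}
Selection E != E2: {(a, x, w, v, a), (m, u, t, u, s), (m, z, c, t, d), (m, z, c, u, t), (t, z, d, m, c), (t, z, d, u, t), (u, u, s, m, t), (u, z, t, m, c), (u, z, t, t, d), (v, x, a, a, w)}
Keep only column(s) F, D, D2: {(u, s, t), (u, t, s), (x, a, w), (x, w, a), (z, c, d), (z, c, t), (z, d, c), (z, d, t), (z, t, c), (z, t, d)}

{(u, s, t), (u, t, s), (x, a, w), (x, w, a), (z, c, d), (z, c, t), (z, d, c), (z, d, t), (z, t, c), (z, t, d)}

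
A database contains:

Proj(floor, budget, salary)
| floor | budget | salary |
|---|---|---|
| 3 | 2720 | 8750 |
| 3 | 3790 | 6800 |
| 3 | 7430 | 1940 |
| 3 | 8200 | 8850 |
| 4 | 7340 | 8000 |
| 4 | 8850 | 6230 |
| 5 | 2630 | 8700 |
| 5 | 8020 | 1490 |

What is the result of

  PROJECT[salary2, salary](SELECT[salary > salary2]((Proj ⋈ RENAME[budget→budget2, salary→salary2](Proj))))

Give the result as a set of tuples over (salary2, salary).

{(1490, 8700), (1940, 6800), (1940, 8750), (1940, 8850), (6230, 8000), (6800, 8750), (6800, 8850), (8750, 8850)}

ρ[budget→budget2, salary→salary2]: schema becomes (floor, budget2, salary2); tuples unchanged.
Natural join on floor: {(3, 2720, 8750, 2720, 8750), (3, 2720, 8750, 3790, 6800), (3, 2720, 8750, 7430, 1940), (3, 2720, 8750, 8200, 8850), (3, 3790, 6800, 2720, 8750), (3, 3790, 6800, 3790, 6800), (3, 3790, 6800, 7430, 1940), (3, 3790, 6800, 8200, 8850), (3, 7430, 1940, 2720, 8750), (3, 7430, 1940, 3790, 6800), (3, 7430, 1940, 7430, 1940), (3, 7430, 1940, 8200, 8850), (3, 8200, 8850, 2720, 8750), (3, 8200, 8850, 3790, 6800), (3, 8200, 8850, 7430, 1940), (3, 8200, 8850, 8200, 8850), (4, 7340, 8000, 7340, 8000), (4, 7340, 8000, 8850, 6230), (4, 8850, 6230, 7340, 8000), (4, 8850, 6230, 8850, 6230), (5, 2630, 8700, 2630, 8700), (5, 2630, 8700, 8020, 1490), (5, 8020, 1490, 2630, 8700), (5, 8020, 1490, 8020, 1490)}
σ[salary > salary2]: keep tuples satisfying salary > salary2 → {(3, 2720, 8750, 3790, 6800), (3, 2720, 8750, 7430, 1940), (3, 3790, 6800, 7430, 1940), (3, 8200, 8850, 2720, 8750), (3, 8200, 8850, 3790, 6800), (3, 8200, 8850, 7430, 1940), (4, 7340, 8000, 8850, 6230), (5, 2630, 8700, 8020, 1490)}
Projecting to salary2, salary: {(1490, 8700), (1940, 6800), (1940, 8750), (1940, 8850), (6230, 8000), (6800, 8750), (6800, 8850), (8750, 8850)}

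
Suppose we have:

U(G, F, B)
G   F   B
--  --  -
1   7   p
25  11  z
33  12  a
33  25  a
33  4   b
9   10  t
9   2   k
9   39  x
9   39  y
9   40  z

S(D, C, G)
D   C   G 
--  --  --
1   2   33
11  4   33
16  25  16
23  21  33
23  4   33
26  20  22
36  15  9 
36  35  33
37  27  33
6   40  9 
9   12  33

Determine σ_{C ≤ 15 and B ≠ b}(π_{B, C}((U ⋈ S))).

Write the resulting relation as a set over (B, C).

U ⋈ S (natural join on G): {(33, 12, a, 1, 2), (33, 12, a, 11, 4), (33, 12, a, 23, 21), (33, 12, a, 23, 4), (33, 12, a, 36, 35), (33, 12, a, 37, 27), (33, 12, a, 9, 12), (33, 25, a, 1, 2), (33, 25, a, 11, 4), (33, 25, a, 23, 21), (33, 25, a, 23, 4), (33, 25, a, 36, 35), (33, 25, a, 37, 27), (33, 25, a, 9, 12), (33, 4, b, 1, 2), (33, 4, b, 11, 4), (33, 4, b, 23, 21), (33, 4, b, 23, 4), (33, 4, b, 36, 35), (33, 4, b, 37, 27), (33, 4, b, 9, 12), (9, 10, t, 36, 15), (9, 10, t, 6, 40), (9, 2, k, 36, 15), (9, 2, k, 6, 40), (9, 39, x, 36, 15), (9, 39, x, 6, 40), (9, 39, y, 36, 15), (9, 39, y, 6, 40), (9, 40, z, 36, 15), (9, 40, z, 6, 40)}
Projecting to B, C (9 duplicate(s) eliminated): {(a, 12), (a, 2), (a, 21), (a, 27), (a, 35), (a, 4), (b, 12), (b, 2), (b, 21), (b, 27), (b, 35), (b, 4), (k, 15), (k, 40), (t, 15), (t, 40), (x, 15), (x, 40), (y, 15), (y, 40), (z, 15), (z, 40)}
Filtering on C ≤ 15 and B ≠ b leaves {(a, 12), (a, 2), (a, 4), (k, 15), (t, 15), (x, 15), (y, 15), (z, 15)}.

{(a, 12), (a, 2), (a, 4), (k, 15), (t, 15), (x, 15), (y, 15), (z, 15)}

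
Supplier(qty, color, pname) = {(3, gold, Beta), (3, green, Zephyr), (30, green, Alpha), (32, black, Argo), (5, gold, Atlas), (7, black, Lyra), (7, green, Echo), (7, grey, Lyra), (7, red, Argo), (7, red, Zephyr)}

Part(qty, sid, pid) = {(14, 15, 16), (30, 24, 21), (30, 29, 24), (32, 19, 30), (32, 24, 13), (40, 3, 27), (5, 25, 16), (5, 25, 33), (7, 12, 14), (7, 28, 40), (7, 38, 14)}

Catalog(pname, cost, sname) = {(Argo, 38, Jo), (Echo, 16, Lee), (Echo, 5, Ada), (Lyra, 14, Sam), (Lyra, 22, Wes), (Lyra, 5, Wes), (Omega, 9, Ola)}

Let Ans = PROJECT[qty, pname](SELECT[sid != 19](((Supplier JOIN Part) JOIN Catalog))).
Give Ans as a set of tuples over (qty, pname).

{(32, Argo), (7, Argo), (7, Echo), (7, Lyra)}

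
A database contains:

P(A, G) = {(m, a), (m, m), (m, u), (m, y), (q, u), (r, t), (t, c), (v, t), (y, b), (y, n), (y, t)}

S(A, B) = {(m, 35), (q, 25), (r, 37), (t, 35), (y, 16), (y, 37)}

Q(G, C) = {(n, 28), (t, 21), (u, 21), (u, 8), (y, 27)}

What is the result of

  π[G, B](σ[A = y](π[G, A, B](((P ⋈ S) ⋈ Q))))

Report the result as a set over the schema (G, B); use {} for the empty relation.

{(n, 16), (n, 37), (t, 16), (t, 37)}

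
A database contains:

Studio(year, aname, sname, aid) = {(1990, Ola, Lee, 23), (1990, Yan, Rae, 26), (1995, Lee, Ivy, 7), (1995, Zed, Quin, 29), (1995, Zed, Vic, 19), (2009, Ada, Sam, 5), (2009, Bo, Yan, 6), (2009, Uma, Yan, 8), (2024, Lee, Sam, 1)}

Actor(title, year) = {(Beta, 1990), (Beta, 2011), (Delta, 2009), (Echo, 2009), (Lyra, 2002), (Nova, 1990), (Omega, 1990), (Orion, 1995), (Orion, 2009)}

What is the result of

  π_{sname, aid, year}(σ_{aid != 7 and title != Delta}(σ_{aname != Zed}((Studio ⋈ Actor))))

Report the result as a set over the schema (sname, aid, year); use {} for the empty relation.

{(Lee, 23, 1990), (Rae, 26, 1990), (Sam, 5, 2009), (Yan, 6, 2009), (Yan, 8, 2009)}

Joining Studio and Actor on year yields {(1990, Ola, Lee, 23, Beta), (1990, Ola, Lee, 23, Nova), (1990, Ola, Lee, 23, Omega), (1990, Yan, Rae, 26, Beta), (1990, Yan, Rae, 26, Nova), (1990, Yan, Rae, 26, Omega), (1995, Lee, Ivy, 7, Orion), (1995, Zed, Quin, 29, Orion), (1995, Zed, Vic, 19, Orion), (2009, Ada, Sam, 5, Delta), (2009, Ada, Sam, 5, Echo), (2009, Ada, Sam, 5, Orion), (2009, Bo, Yan, 6, Delta), (2009, Bo, Yan, 6, Echo), (2009, Bo, Yan, 6, Orion), (2009, Uma, Yan, 8, Delta), (2009, Uma, Yan, 8, Echo), (2009, Uma, Yan, 8, Orion)}.
Selection aname != Zed: {(1990, Ola, Lee, 23, Beta), (1990, Ola, Lee, 23, Nova), (1990, Ola, Lee, 23, Omega), (1990, Yan, Rae, 26, Beta), (1990, Yan, Rae, 26, Nova), (1990, Yan, Rae, 26, Omega), (1995, Lee, Ivy, 7, Orion), (2009, Ada, Sam, 5, Delta), (2009, Ada, Sam, 5, Echo), (2009, Ada, Sam, 5, Orion), (2009, Bo, Yan, 6, Delta), (2009, Bo, Yan, 6, Echo), (2009, Bo, Yan, 6, Orion), (2009, Uma, Yan, 8, Delta), (2009, Uma, Yan, 8, Echo), (2009, Uma, Yan, 8, Orion)}
Selection aid != 7 and title != Delta: {(1990, Ola, Lee, 23, Beta), (1990, Ola, Lee, 23, Nova), (1990, Ola, Lee, 23, Omega), (1990, Yan, Rae, 26, Beta), (1990, Yan, Rae, 26, Nova), (1990, Yan, Rae, 26, Omega), (2009, Ada, Sam, 5, Echo), (2009, Ada, Sam, 5, Orion), (2009, Bo, Yan, 6, Echo), (2009, Bo, Yan, 6, Orion), (2009, Uma, Yan, 8, Echo), (2009, Uma, Yan, 8, Orion)}
π[sname, aid, year]: project onto (sname, aid, year) (7 duplicate(s) eliminated) → {(Lee, 23, 1990), (Rae, 26, 1990), (Sam, 5, 2009), (Yan, 6, 2009), (Yan, 8, 2009)}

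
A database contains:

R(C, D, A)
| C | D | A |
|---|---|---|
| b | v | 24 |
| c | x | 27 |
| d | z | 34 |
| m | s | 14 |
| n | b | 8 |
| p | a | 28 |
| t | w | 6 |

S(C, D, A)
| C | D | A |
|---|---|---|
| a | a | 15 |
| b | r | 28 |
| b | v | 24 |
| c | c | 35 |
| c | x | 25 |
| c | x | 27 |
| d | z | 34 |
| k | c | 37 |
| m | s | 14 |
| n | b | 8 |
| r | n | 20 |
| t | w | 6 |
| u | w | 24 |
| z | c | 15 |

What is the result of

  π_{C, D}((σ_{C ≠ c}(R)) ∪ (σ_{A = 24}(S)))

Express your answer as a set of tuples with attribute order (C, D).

Apply σ_{C ≠ c}; surviving tuples: {(b, v, 24), (d, z, 34), (m, s, 14), (n, b, 8), (p, a, 28), (t, w, 6)}
Apply σ_{A = 24}; surviving tuples: {(b, v, 24), (u, w, 24)}
Set union of the two operands is {(b, v, 24), (d, z, 34), (m, s, 14), (n, b, 8), (p, a, 28), (t, w, 6), (u, w, 24)}.
Projecting to C, D: {(b, v), (d, z), (m, s), (n, b), (p, a), (t, w), (u, w)}

{(b, v), (d, z), (m, s), (n, b), (p, a), (t, w), (u, w)}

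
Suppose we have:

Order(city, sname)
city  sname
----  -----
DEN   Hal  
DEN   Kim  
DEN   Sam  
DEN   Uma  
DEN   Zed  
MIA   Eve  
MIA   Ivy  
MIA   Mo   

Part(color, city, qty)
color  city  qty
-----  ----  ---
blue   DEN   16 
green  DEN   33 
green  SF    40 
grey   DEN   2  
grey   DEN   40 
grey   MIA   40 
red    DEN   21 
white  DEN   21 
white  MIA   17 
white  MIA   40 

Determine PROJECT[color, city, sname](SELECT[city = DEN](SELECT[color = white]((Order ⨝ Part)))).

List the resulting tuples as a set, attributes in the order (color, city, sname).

{(white, DEN, Hal), (white, DEN, Kim), (white, DEN, Sam), (white, DEN, Uma), (white, DEN, Zed)}

Order ⋈ Part (natural join on city): {(DEN, Hal, blue, 16), (DEN, Hal, green, 33), (DEN, Hal, grey, 2), (DEN, Hal, grey, 40), (DEN, Hal, red, 21), (DEN, Hal, white, 21), (DEN, Kim, blue, 16), (DEN, Kim, green, 33), (DEN, Kim, grey, 2), (DEN, Kim, grey, 40), (DEN, Kim, red, 21), (DEN, Kim, white, 21), (DEN, Sam, blue, 16), (DEN, Sam, green, 33), (DEN, Sam, grey, 2), (DEN, Sam, grey, 40), (DEN, Sam, red, 21), (DEN, Sam, white, 21), (DEN, Uma, blue, 16), (DEN, Uma, green, 33), (DEN, Uma, grey, 2), (DEN, Uma, grey, 40), (DEN, Uma, red, 21), (DEN, Uma, white, 21), (DEN, Zed, blue, 16), (DEN, Zed, green, 33), (DEN, Zed, grey, 2), (DEN, Zed, grey, 40), (DEN, Zed, red, 21), (DEN, Zed, white, 21), (MIA, Eve, grey, 40), (MIA, Eve, white, 17), (MIA, Eve, white, 40), (MIA, Ivy, grey, 40), (MIA, Ivy, white, 17), (MIA, Ivy, white, 40), (MIA, Mo, grey, 40), (MIA, Mo, white, 17), (MIA, Mo, white, 40)}
σ[color = white]: keep tuples satisfying color = white → {(DEN, Hal, white, 21), (DEN, Kim, white, 21), (DEN, Sam, white, 21), (DEN, Uma, white, 21), (DEN, Zed, white, 21), (MIA, Eve, white, 17), (MIA, Eve, white, 40), (MIA, Ivy, white, 17), (MIA, Ivy, white, 40), (MIA, Mo, white, 17), (MIA, Mo, white, 40)}
σ[city = DEN]: keep tuples satisfying city = DEN → {(DEN, Hal, white, 21), (DEN, Kim, white, 21), (DEN, Sam, white, 21), (DEN, Uma, white, 21), (DEN, Zed, white, 21)}
Keep only column(s) color, city, sname: {(white, DEN, Hal), (white, DEN, Kim), (white, DEN, Sam), (white, DEN, Uma), (white, DEN, Zed)}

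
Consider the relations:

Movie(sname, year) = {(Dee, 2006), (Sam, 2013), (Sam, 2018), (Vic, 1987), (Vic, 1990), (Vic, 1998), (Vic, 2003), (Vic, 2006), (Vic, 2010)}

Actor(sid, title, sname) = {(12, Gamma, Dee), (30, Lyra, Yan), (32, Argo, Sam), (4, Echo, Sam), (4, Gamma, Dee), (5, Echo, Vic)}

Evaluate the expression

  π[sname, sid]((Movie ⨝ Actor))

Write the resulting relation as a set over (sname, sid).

{(Dee, 12), (Dee, 4), (Sam, 32), (Sam, 4), (Vic, 5)}

Joining Movie and Actor on sname yields {(Dee, 2006, 12, Gamma), (Dee, 2006, 4, Gamma), (Sam, 2013, 32, Argo), (Sam, 2013, 4, Echo), (Sam, 2018, 32, Argo), (Sam, 2018, 4, Echo), (Vic, 1987, 5, Echo), (Vic, 1990, 5, Echo), (Vic, 1998, 5, Echo), (Vic, 2003, 5, Echo), (Vic, 2006, 5, Echo), (Vic, 2010, 5, Echo)}.
π[sname, sid]: project onto (sname, sid) (7 duplicate(s) eliminated) → {(Dee, 12), (Dee, 4), (Sam, 32), (Sam, 4), (Vic, 5)}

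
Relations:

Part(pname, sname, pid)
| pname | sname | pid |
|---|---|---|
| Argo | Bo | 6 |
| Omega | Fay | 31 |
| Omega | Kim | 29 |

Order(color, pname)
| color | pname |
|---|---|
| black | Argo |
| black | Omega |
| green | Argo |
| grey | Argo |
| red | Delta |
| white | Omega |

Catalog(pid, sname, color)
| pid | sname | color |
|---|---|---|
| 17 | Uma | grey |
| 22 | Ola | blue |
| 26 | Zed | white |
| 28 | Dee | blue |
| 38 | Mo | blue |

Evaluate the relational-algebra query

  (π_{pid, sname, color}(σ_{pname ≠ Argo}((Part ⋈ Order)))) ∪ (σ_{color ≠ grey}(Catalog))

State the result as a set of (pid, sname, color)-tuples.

Joining Part and Order on pname yields {(Argo, Bo, 6, black), (Argo, Bo, 6, green), (Argo, Bo, 6, grey), (Omega, Fay, 31, black), (Omega, Fay, 31, white), (Omega, Kim, 29, black), (Omega, Kim, 29, white)}.
Selection pname ≠ Argo: {(Omega, Fay, 31, black), (Omega, Fay, 31, white), (Omega, Kim, 29, black), (Omega, Kim, 29, white)}
Projecting to pid, sname, color: {(29, Kim, black), (29, Kim, white), (31, Fay, black), (31, Fay, white)}
Selection color ≠ grey: {(22, Ola, blue), (26, Zed, white), (28, Dee, blue), (38, Mo, blue)}
Set union of the two operands is {(22, Ola, blue), (26, Zed, white), (28, Dee, blue), (29, Kim, black), (29, Kim, white), (31, Fay, black), (31, Fay, white), (38, Mo, blue)}.

{(22, Ola, blue), (26, Zed, white), (28, Dee, blue), (29, Kim, black), (29, Kim, white), (31, Fay, black), (31, Fay, white), (38, Mo, blue)}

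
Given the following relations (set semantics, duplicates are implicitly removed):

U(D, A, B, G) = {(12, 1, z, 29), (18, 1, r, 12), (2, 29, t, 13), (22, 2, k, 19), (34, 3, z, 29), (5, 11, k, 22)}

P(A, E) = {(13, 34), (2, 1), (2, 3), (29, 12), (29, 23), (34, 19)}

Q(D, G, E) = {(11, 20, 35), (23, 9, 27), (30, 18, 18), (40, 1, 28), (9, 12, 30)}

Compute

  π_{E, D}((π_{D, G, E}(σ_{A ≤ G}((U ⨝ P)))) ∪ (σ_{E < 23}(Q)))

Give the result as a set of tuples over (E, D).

{(1, 22), (18, 30), (3, 22)}

Natural join on A: {(2, 29, t, 13, 12), (2, 29, t, 13, 23), (22, 2, k, 19, 1), (22, 2, k, 19, 3)}
Selection A ≤ G: {(22, 2, k, 19, 1), (22, 2, k, 19, 3)}
Keep only column(s) D, G, E: {(22, 19, 1), (22, 19, 3)}
Selection E < 23: {(30, 18, 18)}
Taking the union: {(22, 19, 1), (22, 19, 3), (30, 18, 18)}
Keep only column(s) E, D: {(1, 22), (18, 30), (3, 22)}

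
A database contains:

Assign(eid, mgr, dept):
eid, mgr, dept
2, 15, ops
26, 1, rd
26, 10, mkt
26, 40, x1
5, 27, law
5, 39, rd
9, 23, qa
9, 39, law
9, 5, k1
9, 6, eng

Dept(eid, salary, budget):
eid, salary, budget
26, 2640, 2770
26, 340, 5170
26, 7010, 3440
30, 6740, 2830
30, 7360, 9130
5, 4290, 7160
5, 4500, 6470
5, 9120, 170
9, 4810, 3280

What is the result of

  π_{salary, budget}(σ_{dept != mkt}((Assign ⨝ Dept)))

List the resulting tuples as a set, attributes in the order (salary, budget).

Natural join on eid: {(26, 1, rd, 2640, 2770), (26, 1, rd, 340, 5170), (26, 1, rd, 7010, 3440), (26, 10, mkt, 2640, 2770), (26, 10, mkt, 340, 5170), (26, 10, mkt, 7010, 3440), (26, 40, x1, 2640, 2770), (26, 40, x1, 340, 5170), (26, 40, x1, 7010, 3440), (5, 27, law, 4290, 7160), (5, 27, law, 4500, 6470), (5, 27, law, 9120, 170), (5, 39, rd, 4290, 7160), (5, 39, rd, 4500, 6470), (5, 39, rd, 9120, 170), (9, 23, qa, 4810, 3280), (9, 39, law, 4810, 3280), (9, 5, k1, 4810, 3280), (9, 6, eng, 4810, 3280)}
Selection dept != mkt: {(26, 1, rd, 2640, 2770), (26, 1, rd, 340, 5170), (26, 1, rd, 7010, 3440), (26, 40, x1, 2640, 2770), (26, 40, x1, 340, 5170), (26, 40, x1, 7010, 3440), (5, 27, law, 4290, 7160), (5, 27, law, 4500, 6470), (5, 27, law, 9120, 170), (5, 39, rd, 4290, 7160), (5, 39, rd, 4500, 6470), (5, 39, rd, 9120, 170), (9, 23, qa, 4810, 3280), (9, 39, law, 4810, 3280), (9, 5, k1, 4810, 3280), (9, 6, eng, 4810, 3280)}
π[salary, budget]: project onto (salary, budget) (9 duplicate(s) eliminated) → {(2640, 2770), (340, 5170), (4290, 7160), (4500, 6470), (4810, 3280), (7010, 3440), (9120, 170)}

{(2640, 2770), (340, 5170), (4290, 7160), (4500, 6470), (4810, 3280), (7010, 3440), (9120, 170)}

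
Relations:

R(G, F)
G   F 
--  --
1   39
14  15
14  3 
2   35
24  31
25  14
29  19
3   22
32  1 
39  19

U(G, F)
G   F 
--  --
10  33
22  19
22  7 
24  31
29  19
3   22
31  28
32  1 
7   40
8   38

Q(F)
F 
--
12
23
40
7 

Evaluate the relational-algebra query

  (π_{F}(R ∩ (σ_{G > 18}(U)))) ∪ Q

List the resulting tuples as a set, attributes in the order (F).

{1, 12, 19, 23, 31, 40, 7}

Filtering on G > 18 leaves {(22, 19), (22, 7), (24, 31), (29, 19), (31, 28), (32, 1)}.
Set intersection of the two operands is {(24, 31), (29, 19), (32, 1)}.
π_{F} gives {1, 19, 31}.
Set union of the two operands is {1, 12, 19, 23, 31, 40, 7}.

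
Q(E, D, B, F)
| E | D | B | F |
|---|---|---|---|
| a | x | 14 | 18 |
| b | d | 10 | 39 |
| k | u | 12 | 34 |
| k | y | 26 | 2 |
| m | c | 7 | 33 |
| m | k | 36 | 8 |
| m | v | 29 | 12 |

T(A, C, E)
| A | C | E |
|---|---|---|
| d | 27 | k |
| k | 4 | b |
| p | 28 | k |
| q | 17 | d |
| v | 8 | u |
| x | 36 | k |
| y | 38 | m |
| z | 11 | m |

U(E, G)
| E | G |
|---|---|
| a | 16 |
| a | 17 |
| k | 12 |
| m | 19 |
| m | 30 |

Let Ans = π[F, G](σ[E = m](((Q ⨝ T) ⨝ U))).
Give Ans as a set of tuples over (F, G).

Joining Q and T on E yields {(b, d, 10, 39, k, 4), (k, u, 12, 34, d, 27), (k, u, 12, 34, p, 28), (k, u, 12, 34, x, 36), (k, y, 26, 2, d, 27), (k, y, 26, 2, p, 28), (k, y, 26, 2, x, 36), (m, c, 7, 33, y, 38), (m, c, 7, 33, z, 11), (m, k, 36, 8, y, 38), (m, k, 36, 8, z, 11), (m, v, 29, 12, y, 38), (m, v, 29, 12, z, 11)}.
Joining (Q ⨝ T) and U on E yields {(k, u, 12, 34, d, 27, 12), (k, u, 12, 34, p, 28, 12), (k, u, 12, 34, x, 36, 12), (k, y, 26, 2, d, 27, 12), (k, y, 26, 2, p, 28, 12), (k, y, 26, 2, x, 36, 12), (m, c, 7, 33, y, 38, 19), (m, c, 7, 33, y, 38, 30), (m, c, 7, 33, z, 11, 19), (m, c, 7, 33, z, 11, 30), (m, k, 36, 8, y, 38, 19), (m, k, 36, 8, y, 38, 30), (m, k, 36, 8, z, 11, 19), (m, k, 36, 8, z, 11, 30), (m, v, 29, 12, y, 38, 19), (m, v, 29, 12, y, 38, 30), (m, v, 29, 12, z, 11, 19), (m, v, 29, 12, z, 11, 30)}.
Filtering on E = m leaves {(m, c, 7, 33, y, 38, 19), (m, c, 7, 33, y, 38, 30), (m, c, 7, 33, z, 11, 19), (m, c, 7, 33, z, 11, 30), (m, k, 36, 8, y, 38, 19), (m, k, 36, 8, y, 38, 30), (m, k, 36, 8, z, 11, 19), (m, k, 36, 8, z, 11, 30), (m, v, 29, 12, y, 38, 19), (m, v, 29, 12, y, 38, 30), (m, v, 29, 12, z, 11, 19), (m, v, 29, 12, z, 11, 30)}.
Projecting to F, G (6 duplicate(s) eliminated): {(12, 19), (12, 30), (33, 19), (33, 30), (8, 19), (8, 30)}

{(12, 19), (12, 30), (33, 19), (33, 30), (8, 19), (8, 30)}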